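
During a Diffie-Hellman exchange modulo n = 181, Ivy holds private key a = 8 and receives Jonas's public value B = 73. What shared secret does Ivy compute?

62

Shared key K = 73^8 mod 181.
73^1 ≡ 73 (mod 181)
73^2 = (73^1)^2 ≡ 73^2 = 5329 ≡ 80 (mod 181)
73^4 = (73^2)^2 ≡ 80^2 = 6400 ≡ 65 (mod 181)
73^8 = (73^4)^2 ≡ 65^2 = 4225 ≡ 62 (mod 181)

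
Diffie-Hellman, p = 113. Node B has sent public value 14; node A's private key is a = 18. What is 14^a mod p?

4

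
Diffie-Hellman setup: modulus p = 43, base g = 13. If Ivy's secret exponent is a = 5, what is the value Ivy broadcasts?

31

Public value = 13^5 mod 43.
13^1 ≡ 13 (mod 43)
13^2 = (13^1)^2 ≡ 13^2 = 169 ≡ 40 (mod 43)
13^4 = (13^2)^2 ≡ 40^2 = 1600 ≡ 9 (mod 43)
13^5 = 13^4 · 13^1 ≡ 9 · 13 ≡ 31 (mod 43).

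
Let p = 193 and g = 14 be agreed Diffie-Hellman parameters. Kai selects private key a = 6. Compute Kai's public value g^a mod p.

Public value = 14^6 mod 193.
14^1 ≡ 14 (mod 193)
14^2 = (14^1)^2 ≡ 14^2 = 196 ≡ 3 (mod 193)
14^4 = (14^2)^2 ≡ 3^2 = 9 ≡ 9 (mod 193)
14^6 = 14^4 · 14^2 ≡ 9 · 3 ≡ 27 (mod 193).

27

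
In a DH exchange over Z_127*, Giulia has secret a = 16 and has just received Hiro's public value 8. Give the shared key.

64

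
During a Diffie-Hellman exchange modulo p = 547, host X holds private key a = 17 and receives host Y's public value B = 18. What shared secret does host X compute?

Shared key K = 18^17 mod 547.
18^1 ≡ 18 (mod 547)
18^2 = (18^1)^2 ≡ 18^2 = 324 ≡ 324 (mod 547)
18^4 = (18^2)^2 ≡ 324^2 = 104976 ≡ 499 (mod 547)
18^8 = (18^4)^2 ≡ 499^2 = 249001 ≡ 116 (mod 547)
18^16 = (18^8)^2 ≡ 116^2 = 13456 ≡ 328 (mod 547)
18^17 = 18^16 · 18^1 ≡ 328 · 18 ≡ 434 (mod 547).

434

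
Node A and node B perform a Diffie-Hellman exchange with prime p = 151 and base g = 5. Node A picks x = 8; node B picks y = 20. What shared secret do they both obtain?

2

Node A sends A = g^x mod p = 5^8 mod 151.
5^1 ≡ 5 (mod 151)
5^2 = (5^1)^2 ≡ 5^2 = 25 ≡ 25 (mod 151)
5^4 = (5^2)^2 ≡ 25^2 = 625 ≡ 21 (mod 151)
5^8 = (5^4)^2 ≡ 21^2 = 441 ≡ 139 (mod 151)
So A = 139. Node B then computes K = A^y mod p = 139^20 mod 151.
139^1 ≡ 139 (mod 151)
139^2 = (139^1)^2 ≡ 139^2 = 19321 ≡ 144 (mod 151)
139^4 = (139^2)^2 ≡ 144^2 = 20736 ≡ 49 (mod 151)
139^8 = (139^4)^2 ≡ 49^2 = 2401 ≡ 136 (mod 151)
139^16 = (139^8)^2 ≡ 136^2 = 18496 ≡ 74 (mod 151)
139^20 = 139^16 · 139^4 ≡ 74 · 49 ≡ 2 (mod 151).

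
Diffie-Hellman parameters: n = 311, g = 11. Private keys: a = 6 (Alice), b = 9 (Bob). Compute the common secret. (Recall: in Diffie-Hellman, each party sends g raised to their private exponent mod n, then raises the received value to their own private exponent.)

Alice sends A = g^a mod n = 11^6 mod 311.
11^1 ≡ 11 (mod 311)
11^2 = (11^1)^2 ≡ 11^2 = 121 ≡ 121 (mod 311)
11^4 = (11^2)^2 ≡ 121^2 = 14641 ≡ 24 (mod 311)
11^6 = 11^4 · 11^2 ≡ 24 · 121 ≡ 105 (mod 311).
So A = 105. Bob then computes K = A^b mod n = 105^9 mod 311.
105^1 ≡ 105 (mod 311)
105^2 = (105^1)^2 ≡ 105^2 = 11025 ≡ 140 (mod 311)
105^4 = (105^2)^2 ≡ 140^2 = 19600 ≡ 7 (mod 311)
105^8 = (105^4)^2 ≡ 7^2 = 49 ≡ 49 (mod 311)
105^9 = 105^8 · 105^1 ≡ 49 · 105 ≡ 169 (mod 311).

169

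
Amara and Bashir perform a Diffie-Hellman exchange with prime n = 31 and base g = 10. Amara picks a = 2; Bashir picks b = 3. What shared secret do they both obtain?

2

Amara sends A = g^a mod n = 10^2 mod 31.
10^1 ≡ 10 (mod 31)
10^2 = (10^1)^2 ≡ 10^2 = 100 ≡ 7 (mod 31)
So A = 7. Bashir then computes K = A^b mod n = 7^3 mod 31.
7^1 ≡ 7 (mod 31)
7^2 = (7^1)^2 ≡ 7^2 = 49 ≡ 18 (mod 31)
7^3 = 7^2 · 7^1 ≡ 18 · 7 ≡ 2 (mod 31).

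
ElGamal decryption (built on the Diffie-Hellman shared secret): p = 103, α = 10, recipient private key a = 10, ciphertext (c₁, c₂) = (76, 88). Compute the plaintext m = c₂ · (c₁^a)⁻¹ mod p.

Shared mask s = c₁^a mod p = 76^10 mod 103.
76^1 ≡ 76 (mod 103)
76^2 = (76^1)^2 ≡ 76^2 = 5776 ≡ 8 (mod 103)
76^4 = (76^2)^2 ≡ 8^2 = 64 ≡ 64 (mod 103)
76^8 = (76^4)^2 ≡ 64^2 = 4096 ≡ 79 (mod 103)
76^10 = 76^8 · 76^2 ≡ 79 · 8 ≡ 14 (mod 103).
So s = 14; s⁻¹ ≡ 81 (mod 103).
m = c₂ · s⁻¹ mod 103 = 88 · 81 mod 103 = 21.

21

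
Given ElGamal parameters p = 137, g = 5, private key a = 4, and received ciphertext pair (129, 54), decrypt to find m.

94

Shared mask s = c₁^a mod p = 129^4 mod 137.
129^1 ≡ 129 (mod 137)
129^2 = (129^1)^2 ≡ 129^2 = 16641 ≡ 64 (mod 137)
129^4 = (129^2)^2 ≡ 64^2 = 4096 ≡ 123 (mod 137)
So s = 123; s⁻¹ ≡ 88 (mod 137).
m = c₂ · s⁻¹ mod 137 = 54 · 88 mod 137 = 94.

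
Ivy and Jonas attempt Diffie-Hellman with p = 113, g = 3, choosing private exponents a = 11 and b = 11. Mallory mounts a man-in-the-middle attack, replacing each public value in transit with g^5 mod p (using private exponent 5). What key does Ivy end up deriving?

Ivy receives Mallory's public value M = 3^5 mod 113 instead of the honest one.
3^1 ≡ 3 (mod 113)
3^2 = (3^1)^2 ≡ 3^2 = 9 ≡ 9 (mod 113)
3^4 = (3^2)^2 ≡ 9^2 = 81 ≡ 81 (mod 113)
3^5 = 3^4 · 3^1 ≡ 81 · 3 ≡ 17 (mod 113).
So M = 17. Ivy computes K = M^11 mod 113.
17^1 ≡ 17 (mod 113)
17^2 = (17^1)^2 ≡ 17^2 = 289 ≡ 63 (mod 113)
17^4 = (17^2)^2 ≡ 63^2 = 3969 ≡ 14 (mod 113)
17^8 = (17^4)^2 ≡ 14^2 = 196 ≡ 83 (mod 113)
17^11 = 17^8 · 17^2 · 17^1 ≡ 83 · 63 · 17 ≡ 75 (mod 113).

75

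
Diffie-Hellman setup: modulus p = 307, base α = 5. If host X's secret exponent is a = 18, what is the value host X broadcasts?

81

Public value = 5^18 mod 307.
5^1 ≡ 5 (mod 307)
5^2 = (5^1)^2 ≡ 5^2 = 25 ≡ 25 (mod 307)
5^4 = (5^2)^2 ≡ 25^2 = 625 ≡ 11 (mod 307)
5^8 = (5^4)^2 ≡ 11^2 = 121 ≡ 121 (mod 307)
5^16 = (5^8)^2 ≡ 121^2 = 14641 ≡ 212 (mod 307)
5^18 = 5^16 · 5^2 ≡ 212 · 25 ≡ 81 (mod 307).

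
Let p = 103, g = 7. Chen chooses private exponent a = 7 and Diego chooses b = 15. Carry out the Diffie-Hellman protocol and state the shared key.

34

Chen sends A = g^a mod p = 7^7 mod 103.
7^1 ≡ 7 (mod 103)
7^2 = (7^1)^2 ≡ 7^2 = 49 ≡ 49 (mod 103)
7^4 = (7^2)^2 ≡ 49^2 = 2401 ≡ 32 (mod 103)
7^7 = 7^4 · 7^2 · 7^1 ≡ 32 · 49 · 7 ≡ 58 (mod 103).
So A = 58. Diego then computes K = A^b mod p = 58^15 mod 103.
58^1 ≡ 58 (mod 103)
58^2 = (58^1)^2 ≡ 58^2 = 3364 ≡ 68 (mod 103)
58^4 = (58^2)^2 ≡ 68^2 = 4624 ≡ 92 (mod 103)
58^8 = (58^4)^2 ≡ 92^2 = 8464 ≡ 18 (mod 103)
58^15 = 58^8 · 58^4 · 58^2 · 58^1 ≡ 18 · 92 · 68 · 58 ≡ 34 (mod 103).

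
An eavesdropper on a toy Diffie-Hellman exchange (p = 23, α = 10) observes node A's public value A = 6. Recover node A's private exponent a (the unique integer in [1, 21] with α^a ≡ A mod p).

6

Try successive powers of 10 modulo 23:
10^1 ≡ 10
10^2 ≡ 8
10^3 ≡ 11
10^4 ≡ 18
10^5 ≡ 19
10^6 ≡ 6
Found: a = 6.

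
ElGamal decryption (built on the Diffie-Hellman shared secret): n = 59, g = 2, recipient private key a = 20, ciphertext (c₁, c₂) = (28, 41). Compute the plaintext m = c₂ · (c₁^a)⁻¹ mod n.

28

Shared mask s = c₁^a mod n = 28^20 mod 59.
28^1 ≡ 28 (mod 59)
28^2 = (28^1)^2 ≡ 28^2 = 784 ≡ 17 (mod 59)
28^4 = (28^2)^2 ≡ 17^2 = 289 ≡ 53 (mod 59)
28^8 = (28^4)^2 ≡ 53^2 = 2809 ≡ 36 (mod 59)
28^16 = (28^8)^2 ≡ 36^2 = 1296 ≡ 57 (mod 59)
28^20 = 28^16 · 28^4 ≡ 57 · 53 ≡ 12 (mod 59).
So s = 12; s⁻¹ ≡ 5 (mod 59).
m = c₂ · s⁻¹ mod 59 = 41 · 5 mod 59 = 28.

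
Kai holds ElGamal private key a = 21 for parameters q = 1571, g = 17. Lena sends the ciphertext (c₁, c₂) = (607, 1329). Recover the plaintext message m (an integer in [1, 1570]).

1003

Shared mask s = c₁^a mod q = 607^21 mod 1571.
607^1 ≡ 607 (mod 1571)
607^2 = (607^1)^2 ≡ 607^2 = 368449 ≡ 835 (mod 1571)
607^4 = (607^2)^2 ≡ 835^2 = 697225 ≡ 1272 (mod 1571)
607^8 = (607^4)^2 ≡ 1272^2 = 1617984 ≡ 1425 (mod 1571)
607^16 = (607^8)^2 ≡ 1425^2 = 2030625 ≡ 893 (mod 1571)
607^21 = 607^16 · 607^4 · 607^1 ≡ 893 · 1272 · 607 ≡ 537 (mod 1571).
So s = 537; s⁻¹ ≡ 275 (mod 1571).
m = c₂ · s⁻¹ mod 1571 = 1329 · 275 mod 1571 = 1003.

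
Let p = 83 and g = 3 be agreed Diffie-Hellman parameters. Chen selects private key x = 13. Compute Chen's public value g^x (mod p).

Public value = 3^13 (mod 83).
3^1 ≡ 3 (mod 83)
3^2 = (3^1)^2 ≡ 3^2 = 9 ≡ 9 (mod 83)
3^4 = (3^2)^2 ≡ 9^2 = 81 ≡ 81 (mod 83)
3^8 = (3^4)^2 ≡ 81^2 = 6561 ≡ 4 (mod 83)
3^13 = 3^8 · 3^4 · 3^1 ≡ 4 · 81 · 3 ≡ 59 (mod 83).

59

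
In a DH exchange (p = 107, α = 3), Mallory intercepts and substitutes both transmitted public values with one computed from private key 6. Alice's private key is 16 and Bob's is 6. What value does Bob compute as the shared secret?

90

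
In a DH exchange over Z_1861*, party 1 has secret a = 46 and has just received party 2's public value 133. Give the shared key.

Shared key K = 133^46 mod 1861.
133^1 ≡ 133 (mod 1861)
133^2 = (133^1)^2 ≡ 133^2 = 17689 ≡ 940 (mod 1861)
133^4 = (133^2)^2 ≡ 940^2 = 883600 ≡ 1486 (mod 1861)
133^8 = (133^4)^2 ≡ 1486^2 = 2208196 ≡ 1050 (mod 1861)
133^16 = (133^8)^2 ≡ 1050^2 = 1102500 ≡ 788 (mod 1861)
133^32 = (133^16)^2 ≡ 788^2 = 620944 ≡ 1231 (mod 1861)
133^46 = 133^32 · 133^8 · 133^4 · 133^2 ≡ 1231 · 1050 · 1486 · 940 ≡ 145 (mod 1861).

145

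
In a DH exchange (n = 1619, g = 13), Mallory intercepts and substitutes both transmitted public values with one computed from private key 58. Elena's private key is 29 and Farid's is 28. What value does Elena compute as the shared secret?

Elena receives Mallory's public value M = 13^58 mod 1619 instead of the honest one.
13^1 ≡ 13 (mod 1619)
13^2 = (13^1)^2 ≡ 13^2 = 169 ≡ 169 (mod 1619)
13^4 = (13^2)^2 ≡ 169^2 = 28561 ≡ 1038 (mod 1619)
13^8 = (13^4)^2 ≡ 1038^2 = 1077444 ≡ 809 (mod 1619)
13^16 = (13^8)^2 ≡ 809^2 = 654481 ≡ 405 (mod 1619)
13^32 = (13^16)^2 ≡ 405^2 = 164025 ≡ 506 (mod 1619)
13^58 = 13^32 · 13^16 · 13^8 · 13^2 ≡ 506 · 405 · 809 · 169 ≡ 239 (mod 1619).
So M = 239. Elena computes K = M^29 mod 1619.
239^1 ≡ 239 (mod 1619)
239^2 = (239^1)^2 ≡ 239^2 = 57121 ≡ 456 (mod 1619)
239^4 = (239^2)^2 ≡ 456^2 = 207936 ≡ 704 (mod 1619)
239^8 = (239^4)^2 ≡ 704^2 = 495616 ≡ 202 (mod 1619)
239^16 = (239^8)^2 ≡ 202^2 = 40804 ≡ 329 (mod 1619)
239^29 = 239^16 · 239^8 · 239^4 · 239^1 ≡ 329 · 202 · 704 · 239 ≡ 234 (mod 1619).

234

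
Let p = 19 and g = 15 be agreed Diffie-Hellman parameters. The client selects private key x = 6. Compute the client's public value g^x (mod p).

11

Public value = 15^6 (mod 19).
15^1 ≡ 15 (mod 19)
15^2 = (15^1)^2 ≡ 15^2 = 225 ≡ 16 (mod 19)
15^4 = (15^2)^2 ≡ 16^2 = 256 ≡ 9 (mod 19)
15^6 = 15^4 · 15^2 ≡ 9 · 16 ≡ 11 (mod 19).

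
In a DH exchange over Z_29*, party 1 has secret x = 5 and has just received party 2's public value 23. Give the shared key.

25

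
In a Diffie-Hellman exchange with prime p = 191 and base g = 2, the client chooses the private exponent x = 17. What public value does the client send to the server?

46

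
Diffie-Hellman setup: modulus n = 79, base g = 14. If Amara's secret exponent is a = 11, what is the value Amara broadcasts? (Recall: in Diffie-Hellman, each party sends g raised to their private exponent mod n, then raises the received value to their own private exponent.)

27

Public value = 14^{11} \pmod{79}.
14^1 ≡ 14 (mod 79)
14^2 = (14^1)^2 ≡ 14^2 = 196 ≡ 38 (mod 79)
14^4 = (14^2)^2 ≡ 38^2 = 1444 ≡ 22 (mod 79)
14^8 = (14^4)^2 ≡ 22^2 = 484 ≡ 10 (mod 79)
14^11 = 14^8 · 14^2 · 14^1 ≡ 10 · 38 · 14 ≡ 27 (mod 79).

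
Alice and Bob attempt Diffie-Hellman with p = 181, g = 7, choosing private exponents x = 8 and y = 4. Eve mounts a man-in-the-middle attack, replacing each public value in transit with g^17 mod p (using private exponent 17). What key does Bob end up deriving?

132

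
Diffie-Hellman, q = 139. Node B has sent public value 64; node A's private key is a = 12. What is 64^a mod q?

131

Shared key K = 64^12 mod 139.
64^1 ≡ 64 (mod 139)
64^2 = (64^1)^2 ≡ 64^2 = 4096 ≡ 65 (mod 139)
64^4 = (64^2)^2 ≡ 65^2 = 4225 ≡ 55 (mod 139)
64^8 = (64^4)^2 ≡ 55^2 = 3025 ≡ 106 (mod 139)
64^12 = 64^8 · 64^4 ≡ 106 · 55 ≡ 131 (mod 139).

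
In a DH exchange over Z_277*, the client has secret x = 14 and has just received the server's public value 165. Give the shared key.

214

Shared key K = 165^14 mod 277.
165^1 ≡ 165 (mod 277)
165^2 = (165^1)^2 ≡ 165^2 = 27225 ≡ 79 (mod 277)
165^4 = (165^2)^2 ≡ 79^2 = 6241 ≡ 147 (mod 277)
165^8 = (165^4)^2 ≡ 147^2 = 21609 ≡ 3 (mod 277)
165^14 = 165^8 · 165^4 · 165^2 ≡ 3 · 147 · 79 ≡ 214 (mod 277).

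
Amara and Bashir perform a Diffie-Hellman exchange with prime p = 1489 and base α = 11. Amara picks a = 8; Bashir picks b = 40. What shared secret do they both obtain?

Amara sends A = α^a mod p = 11^8 mod 1489.
11^1 ≡ 11 (mod 1489)
11^2 = (11^1)^2 ≡ 11^2 = 121 ≡ 121 (mod 1489)
11^4 = (11^2)^2 ≡ 121^2 = 14641 ≡ 1240 (mod 1489)
11^8 = (11^4)^2 ≡ 1240^2 = 1537600 ≡ 952 (mod 1489)
So A = 952. Bashir then computes K = A^b mod p = 952^40 mod 1489.
952^1 ≡ 952 (mod 1489)
952^2 = (952^1)^2 ≡ 952^2 = 906304 ≡ 992 (mod 1489)
952^4 = (952^2)^2 ≡ 992^2 = 984064 ≡ 1324 (mod 1489)
952^8 = (952^4)^2 ≡ 1324^2 = 1752976 ≡ 423 (mod 1489)
952^16 = (952^8)^2 ≡ 423^2 = 178929 ≡ 249 (mod 1489)
952^32 = (952^16)^2 ≡ 249^2 = 62001 ≡ 952 (mod 1489)
952^40 = 952^32 · 952^8 ≡ 952 · 423 ≡ 666 (mod 1489).

666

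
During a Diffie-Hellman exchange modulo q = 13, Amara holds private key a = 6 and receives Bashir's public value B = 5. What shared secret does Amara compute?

12

Shared key K = 5^6 mod 13.
5^1 ≡ 5 (mod 13)
5^2 = (5^1)^2 ≡ 5^2 = 25 ≡ 12 (mod 13)
5^4 = (5^2)^2 ≡ 12^2 = 144 ≡ 1 (mod 13)
5^6 = 5^4 · 5^2 ≡ 1 · 12 ≡ 12 (mod 13).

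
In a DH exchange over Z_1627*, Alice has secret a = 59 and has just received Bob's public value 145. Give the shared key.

876

Shared key K = 145^59 mod 1627.
145^1 ≡ 145 (mod 1627)
145^2 = (145^1)^2 ≡ 145^2 = 21025 ≡ 1501 (mod 1627)
145^4 = (145^2)^2 ≡ 1501^2 = 2253001 ≡ 1233 (mod 1627)
145^8 = (145^4)^2 ≡ 1233^2 = 1520289 ≡ 671 (mod 1627)
145^16 = (145^8)^2 ≡ 671^2 = 450241 ≡ 1189 (mod 1627)
145^32 = (145^16)^2 ≡ 1189^2 = 1413721 ≡ 1485 (mod 1627)
145^59 = 145^32 · 145^16 · 145^8 · 145^2 · 145^1 ≡ 1485 · 1189 · 671 · 1501 · 145 ≡ 876 (mod 1627).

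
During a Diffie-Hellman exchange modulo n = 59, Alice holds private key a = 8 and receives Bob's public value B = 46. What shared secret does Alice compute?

25

Shared key K = 46^8 mod 59.
46^1 ≡ 46 (mod 59)
46^2 = (46^1)^2 ≡ 46^2 = 2116 ≡ 51 (mod 59)
46^4 = (46^2)^2 ≡ 51^2 = 2601 ≡ 5 (mod 59)
46^8 = (46^4)^2 ≡ 5^2 = 25 ≡ 25 (mod 59)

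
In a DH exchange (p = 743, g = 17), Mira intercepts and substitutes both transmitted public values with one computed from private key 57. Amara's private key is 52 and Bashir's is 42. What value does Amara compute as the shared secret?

Amara receives Mira's public value M = 17^57 mod 743 instead of the honest one.
17^1 ≡ 17 (mod 743)
17^2 = (17^1)^2 ≡ 17^2 = 289 ≡ 289 (mod 743)
17^4 = (17^2)^2 ≡ 289^2 = 83521 ≡ 305 (mod 743)
17^8 = (17^4)^2 ≡ 305^2 = 93025 ≡ 150 (mod 743)
17^16 = (17^8)^2 ≡ 150^2 = 22500 ≡ 210 (mod 743)
17^32 = (17^16)^2 ≡ 210^2 = 44100 ≡ 263 (mod 743)
17^57 = 17^32 · 17^16 · 17^8 · 17^1 ≡ 263 · 210 · 150 · 17 ≡ 107 (mod 743).
So M = 107. Amara computes K = M^52 mod 743.
107^1 ≡ 107 (mod 743)
107^2 = (107^1)^2 ≡ 107^2 = 11449 ≡ 304 (mod 743)
107^4 = (107^2)^2 ≡ 304^2 = 92416 ≡ 284 (mod 743)
107^8 = (107^4)^2 ≡ 284^2 = 80656 ≡ 412 (mod 743)
107^16 = (107^8)^2 ≡ 412^2 = 169744 ≡ 340 (mod 743)
107^32 = (107^16)^2 ≡ 340^2 = 115600 ≡ 435 (mod 743)
107^52 = 107^32 · 107^16 · 107^4 ≡ 435 · 340 · 284 ≡ 324 (mod 743).

324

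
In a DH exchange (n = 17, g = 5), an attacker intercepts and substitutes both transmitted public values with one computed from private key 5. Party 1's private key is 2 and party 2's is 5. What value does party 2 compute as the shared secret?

Party 2 receives an attacker's public value M = 5^5 mod 17 instead of the honest one.
5^1 ≡ 5 (mod 17)
5^2 = (5^1)^2 ≡ 5^2 = 25 ≡ 8 (mod 17)
5^4 = (5^2)^2 ≡ 8^2 = 64 ≡ 13 (mod 17)
5^5 = 5^4 · 5^1 ≡ 13 · 5 ≡ 14 (mod 17).
So M = 14. Party 2 computes K = M^5 mod 17.
14^1 ≡ 14 (mod 17)
14^2 = (14^1)^2 ≡ 14^2 = 196 ≡ 9 (mod 17)
14^4 = (14^2)^2 ≡ 9^2 = 81 ≡ 13 (mod 17)
14^5 = 14^4 · 14^1 ≡ 13 · 14 ≡ 12 (mod 17).

12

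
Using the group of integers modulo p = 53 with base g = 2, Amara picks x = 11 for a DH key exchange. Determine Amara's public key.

34

Public value = 2^11 mod 53.
2^1 ≡ 2 (mod 53)
2^2 = (2^1)^2 ≡ 2^2 = 4 ≡ 4 (mod 53)
2^4 = (2^2)^2 ≡ 4^2 = 16 ≡ 16 (mod 53)
2^8 = (2^4)^2 ≡ 16^2 = 256 ≡ 44 (mod 53)
2^11 = 2^8 · 2^2 · 2^1 ≡ 44 · 4 · 2 ≡ 34 (mod 53).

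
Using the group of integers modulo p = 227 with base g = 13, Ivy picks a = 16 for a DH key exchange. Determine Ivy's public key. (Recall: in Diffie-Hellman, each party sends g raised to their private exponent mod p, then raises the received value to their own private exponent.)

Public value = 13^16 mod 227.
13^1 ≡ 13 (mod 227)
13^2 = (13^1)^2 ≡ 13^2 = 169 ≡ 169 (mod 227)
13^4 = (13^2)^2 ≡ 169^2 = 28561 ≡ 186 (mod 227)
13^8 = (13^4)^2 ≡ 186^2 = 34596 ≡ 92 (mod 227)
13^16 = (13^8)^2 ≡ 92^2 = 8464 ≡ 65 (mod 227)

65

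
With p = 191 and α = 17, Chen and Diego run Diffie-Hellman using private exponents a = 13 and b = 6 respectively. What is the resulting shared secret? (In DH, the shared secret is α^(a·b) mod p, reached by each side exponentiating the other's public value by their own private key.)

Chen sends A = α^a mod p = 17^13 mod 191.
17^1 ≡ 17 (mod 191)
17^2 = (17^1)^2 ≡ 17^2 = 289 ≡ 98 (mod 191)
17^4 = (17^2)^2 ≡ 98^2 = 9604 ≡ 54 (mod 191)
17^8 = (17^4)^2 ≡ 54^2 = 2916 ≡ 51 (mod 191)
17^13 = 17^8 · 17^4 · 17^1 ≡ 51 · 54 · 17 ≡ 23 (mod 191).
So A = 23. Diego then computes K = A^b mod p = 23^6 mod 191.
23^1 ≡ 23 (mod 191)
23^2 = (23^1)^2 ≡ 23^2 = 529 ≡ 147 (mod 191)
23^4 = (23^2)^2 ≡ 147^2 = 21609 ≡ 26 (mod 191)
23^6 = 23^4 · 23^2 ≡ 26 · 147 ≡ 2 (mod 191).

2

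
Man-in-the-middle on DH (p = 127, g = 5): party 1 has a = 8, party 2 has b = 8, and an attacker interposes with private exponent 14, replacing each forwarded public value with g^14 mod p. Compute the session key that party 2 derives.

Party 2 receives an attacker's public value M = 5^14 mod 127 instead of the honest one.
5^1 ≡ 5 (mod 127)
5^2 = (5^1)^2 ≡ 5^2 = 25 ≡ 25 (mod 127)
5^4 = (5^2)^2 ≡ 25^2 = 625 ≡ 117 (mod 127)
5^8 = (5^4)^2 ≡ 117^2 = 13689 ≡ 100 (mod 127)
5^14 = 5^8 · 5^4 · 5^2 ≡ 100 · 117 · 25 ≡ 19 (mod 127).
So M = 19. Party 2 computes K = M^8 mod 127.
19^1 ≡ 19 (mod 127)
19^2 = (19^1)^2 ≡ 19^2 = 361 ≡ 107 (mod 127)
19^4 = (19^2)^2 ≡ 107^2 = 11449 ≡ 19 (mod 127)
19^8 = (19^4)^2 ≡ 19^2 = 361 ≡ 107 (mod 127)

107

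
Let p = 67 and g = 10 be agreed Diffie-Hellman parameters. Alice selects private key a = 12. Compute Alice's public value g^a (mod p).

Public value = 10^12 (mod 67).
10^1 ≡ 10 (mod 67)
10^2 = (10^1)^2 ≡ 10^2 = 100 ≡ 33 (mod 67)
10^4 = (10^2)^2 ≡ 33^2 = 1089 ≡ 17 (mod 67)
10^8 = (10^4)^2 ≡ 17^2 = 289 ≡ 21 (mod 67)
10^12 = 10^8 · 10^4 ≡ 21 · 17 ≡ 22 (mod 67).

22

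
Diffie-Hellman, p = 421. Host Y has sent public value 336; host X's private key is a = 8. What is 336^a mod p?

49

Shared key K = 336^8 mod 421.
336^1 ≡ 336 (mod 421)
336^2 = (336^1)^2 ≡ 336^2 = 112896 ≡ 68 (mod 421)
336^4 = (336^2)^2 ≡ 68^2 = 4624 ≡ 414 (mod 421)
336^8 = (336^4)^2 ≡ 414^2 = 171396 ≡ 49 (mod 421)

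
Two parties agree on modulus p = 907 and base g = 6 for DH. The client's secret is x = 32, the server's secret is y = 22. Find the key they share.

16

The client sends A = g^x mod p = 6^32 mod 907.
6^1 ≡ 6 (mod 907)
6^2 = (6^1)^2 ≡ 6^2 = 36 ≡ 36 (mod 907)
6^4 = (6^2)^2 ≡ 36^2 = 1296 ≡ 389 (mod 907)
6^8 = (6^4)^2 ≡ 389^2 = 151321 ≡ 759 (mod 907)
6^16 = (6^8)^2 ≡ 759^2 = 576081 ≡ 136 (mod 907)
6^32 = (6^16)^2 ≡ 136^2 = 18496 ≡ 356 (mod 907)
So A = 356. The server then computes K = A^y mod p = 356^22 mod 907.
356^1 ≡ 356 (mod 907)
356^2 = (356^1)^2 ≡ 356^2 = 126736 ≡ 663 (mod 907)
356^4 = (356^2)^2 ≡ 663^2 = 439569 ≡ 581 (mod 907)
356^8 = (356^4)^2 ≡ 581^2 = 337561 ≡ 157 (mod 907)
356^16 = (356^8)^2 ≡ 157^2 = 24649 ≡ 160 (mod 907)
356^22 = 356^16 · 356^4 · 356^2 ≡ 160 · 581 · 663 ≡ 16 (mod 907).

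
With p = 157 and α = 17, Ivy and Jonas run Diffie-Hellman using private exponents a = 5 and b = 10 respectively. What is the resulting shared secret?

100

Ivy sends A = α^a mod p = 17^5 mod 157.
17^1 ≡ 17 (mod 157)
17^2 = (17^1)^2 ≡ 17^2 = 289 ≡ 132 (mod 157)
17^4 = (17^2)^2 ≡ 132^2 = 17424 ≡ 154 (mod 157)
17^5 = 17^4 · 17^1 ≡ 154 · 17 ≡ 106 (mod 157).
So A = 106. Jonas then computes K = A^b mod p = 106^10 mod 157.
106^1 ≡ 106 (mod 157)
106^2 = (106^1)^2 ≡ 106^2 = 11236 ≡ 89 (mod 157)
106^4 = (106^2)^2 ≡ 89^2 = 7921 ≡ 71 (mod 157)
106^8 = (106^4)^2 ≡ 71^2 = 5041 ≡ 17 (mod 157)
106^10 = 106^8 · 106^2 ≡ 17 · 89 ≡ 100 (mod 157).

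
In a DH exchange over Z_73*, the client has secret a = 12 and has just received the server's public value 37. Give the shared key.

Shared key K = 37^12 mod 73.
37^1 ≡ 37 (mod 73)
37^2 = (37^1)^2 ≡ 37^2 = 1369 ≡ 55 (mod 73)
37^4 = (37^2)^2 ≡ 55^2 = 3025 ≡ 32 (mod 73)
37^8 = (37^4)^2 ≡ 32^2 = 1024 ≡ 2 (mod 73)
37^12 = 37^8 · 37^4 ≡ 2 · 32 ≡ 64 (mod 73).

64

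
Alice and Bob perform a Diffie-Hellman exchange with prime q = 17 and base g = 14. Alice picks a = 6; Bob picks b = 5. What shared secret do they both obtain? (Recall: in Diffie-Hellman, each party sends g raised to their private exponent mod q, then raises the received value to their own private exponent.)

2

Alice sends A = g^a mod q = 14^6 mod 17.
14^1 ≡ 14 (mod 17)
14^2 = (14^1)^2 ≡ 14^2 = 196 ≡ 9 (mod 17)
14^4 = (14^2)^2 ≡ 9^2 = 81 ≡ 13 (mod 17)
14^6 = 14^4 · 14^2 ≡ 13 · 9 ≡ 15 (mod 17).
So A = 15. Bob then computes K = A^b mod q = 15^5 mod 17.
15^1 ≡ 15 (mod 17)
15^2 = (15^1)^2 ≡ 15^2 = 225 ≡ 4 (mod 17)
15^4 = (15^2)^2 ≡ 4^2 = 16 ≡ 16 (mod 17)
15^5 = 15^4 · 15^1 ≡ 16 · 15 ≡ 2 (mod 17).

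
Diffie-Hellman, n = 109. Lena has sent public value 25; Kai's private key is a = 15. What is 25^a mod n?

Shared key K = 25^15 mod 109.
25^1 ≡ 25 (mod 109)
25^2 = (25^1)^2 ≡ 25^2 = 625 ≡ 80 (mod 109)
25^4 = (25^2)^2 ≡ 80^2 = 6400 ≡ 78 (mod 109)
25^8 = (25^4)^2 ≡ 78^2 = 6084 ≡ 89 (mod 109)
25^15 = 25^8 · 25^4 · 25^2 · 25^1 ≡ 89 · 78 · 80 · 25 ≡ 16 (mod 109).

16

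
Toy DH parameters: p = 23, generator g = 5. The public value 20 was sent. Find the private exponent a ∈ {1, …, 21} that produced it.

5

Try successive powers of 5 modulo 23:
5^1 ≡ 5
5^2 ≡ 2
5^3 ≡ 10
5^4 ≡ 4
5^5 ≡ 20
Found: a = 5.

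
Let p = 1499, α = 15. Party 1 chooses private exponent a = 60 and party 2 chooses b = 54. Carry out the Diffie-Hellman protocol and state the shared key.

Party 1 sends A = α^a mod p = 15^60 mod 1499.
15^1 ≡ 15 (mod 1499)
15^2 = (15^1)^2 ≡ 15^2 = 225 ≡ 225 (mod 1499)
15^4 = (15^2)^2 ≡ 225^2 = 50625 ≡ 1158 (mod 1499)
15^8 = (15^4)^2 ≡ 1158^2 = 1340964 ≡ 858 (mod 1499)
15^16 = (15^8)^2 ≡ 858^2 = 736164 ≡ 155 (mod 1499)
15^32 = (15^16)^2 ≡ 155^2 = 24025 ≡ 41 (mod 1499)
15^60 = 15^32 · 15^16 · 15^8 · 15^4 ≡ 41 · 155 · 858 · 1158 ≡ 927 (mod 1499).
So A = 927. Party 2 then computes K = A^b mod p = 927^54 mod 1499.
927^1 ≡ 927 (mod 1499)
927^2 = (927^1)^2 ≡ 927^2 = 859329 ≡ 402 (mod 1499)
927^4 = (927^2)^2 ≡ 402^2 = 161604 ≡ 1211 (mod 1499)
927^8 = (927^4)^2 ≡ 1211^2 = 1466521 ≡ 499 (mod 1499)
927^16 = (927^8)^2 ≡ 499^2 = 249001 ≡ 167 (mod 1499)
927^32 = (927^16)^2 ≡ 167^2 = 27889 ≡ 907 (mod 1499)
927^54 = 927^32 · 927^16 · 927^4 · 927^2 ≡ 907 · 167 · 1211 · 402 ≡ 773 (mod 1499).

773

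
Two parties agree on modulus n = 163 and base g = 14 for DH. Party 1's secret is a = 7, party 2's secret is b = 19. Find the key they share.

Party 2 sends B = g^b mod n = 14^19 mod 163.
14^1 ≡ 14 (mod 163)
14^2 = (14^1)^2 ≡ 14^2 = 196 ≡ 33 (mod 163)
14^4 = (14^2)^2 ≡ 33^2 = 1089 ≡ 111 (mod 163)
14^8 = (14^4)^2 ≡ 111^2 = 12321 ≡ 96 (mod 163)
14^16 = (14^8)^2 ≡ 96^2 = 9216 ≡ 88 (mod 163)
14^19 = 14^16 · 14^2 · 14^1 ≡ 88 · 33 · 14 ≡ 69 (mod 163).
So B = 69. Party 1 then computes K = B^a mod n = 69^7 mod 163.
69^1 ≡ 69 (mod 163)
69^2 = (69^1)^2 ≡ 69^2 = 4761 ≡ 34 (mod 163)
69^4 = (69^2)^2 ≡ 34^2 = 1156 ≡ 15 (mod 163)
69^7 = 69^4 · 69^2 · 69^1 ≡ 15 · 34 · 69 ≡ 145 (mod 163).

145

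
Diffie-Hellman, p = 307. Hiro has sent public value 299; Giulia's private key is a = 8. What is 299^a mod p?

280

Shared key K = 299^8 mod 307.
299^1 ≡ 299 (mod 307)
299^2 = (299^1)^2 ≡ 299^2 = 89401 ≡ 64 (mod 307)
299^4 = (299^2)^2 ≡ 64^2 = 4096 ≡ 105 (mod 307)
299^8 = (299^4)^2 ≡ 105^2 = 11025 ≡ 280 (mod 307)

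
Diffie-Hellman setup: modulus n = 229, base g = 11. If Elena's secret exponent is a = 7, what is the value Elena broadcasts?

187

Public value = 11^7 mod 229.
11^1 ≡ 11 (mod 229)
11^2 = (11^1)^2 ≡ 11^2 = 121 ≡ 121 (mod 229)
11^4 = (11^2)^2 ≡ 121^2 = 14641 ≡ 214 (mod 229)
11^7 = 11^4 · 11^2 · 11^1 ≡ 214 · 121 · 11 ≡ 187 (mod 229).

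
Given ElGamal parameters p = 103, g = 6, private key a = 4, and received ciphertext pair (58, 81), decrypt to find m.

Shared mask s = c₁^a mod p = 58^4 mod 103.
58^1 ≡ 58 (mod 103)
58^2 = (58^1)^2 ≡ 58^2 = 3364 ≡ 68 (mod 103)
58^4 = (58^2)^2 ≡ 68^2 = 4624 ≡ 92 (mod 103)
So s = 92; s⁻¹ ≡ 28 (mod 103).
m = c₂ · s⁻¹ mod 103 = 81 · 28 mod 103 = 2.

2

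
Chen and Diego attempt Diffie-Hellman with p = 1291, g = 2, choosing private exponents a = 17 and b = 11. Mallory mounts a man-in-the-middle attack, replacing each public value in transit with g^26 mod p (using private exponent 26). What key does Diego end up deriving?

Diego receives Mallory's public value M = 2^26 mod 1291 instead of the honest one.
2^1 ≡ 2 (mod 1291)
2^2 = (2^1)^2 ≡ 2^2 = 4 ≡ 4 (mod 1291)
2^4 = (2^2)^2 ≡ 4^2 = 16 ≡ 16 (mod 1291)
2^8 = (2^4)^2 ≡ 16^2 = 256 ≡ 256 (mod 1291)
2^16 = (2^8)^2 ≡ 256^2 = 65536 ≡ 986 (mod 1291)
2^26 = 2^16 · 2^8 · 2^2 ≡ 986 · 256 · 4 ≡ 102 (mod 1291).
So M = 102. Diego computes K = M^11 mod 1291.
102^1 ≡ 102 (mod 1291)
102^2 = (102^1)^2 ≡ 102^2 = 10404 ≡ 76 (mod 1291)
102^4 = (102^2)^2 ≡ 76^2 = 5776 ≡ 612 (mod 1291)
102^8 = (102^4)^2 ≡ 612^2 = 374544 ≡ 154 (mod 1291)
102^11 = 102^8 · 102^2 · 102^1 ≡ 154 · 76 · 102 ≡ 924 (mod 1291).

924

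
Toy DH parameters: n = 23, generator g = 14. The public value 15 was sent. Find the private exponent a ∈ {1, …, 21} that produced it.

Try successive powers of 14 modulo 23:
14^1 ≡ 14
14^2 ≡ 12
14^3 ≡ 7
14^4 ≡ 6
14^5 ≡ 15
Found: a = 5.

5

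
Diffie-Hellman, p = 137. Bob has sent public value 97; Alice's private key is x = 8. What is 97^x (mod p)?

Shared key K = 97^8 mod 137.
97^1 ≡ 97 (mod 137)
97^2 = (97^1)^2 ≡ 97^2 = 9409 ≡ 93 (mod 137)
97^4 = (97^2)^2 ≡ 93^2 = 8649 ≡ 18 (mod 137)
97^8 = (97^4)^2 ≡ 18^2 = 324 ≡ 50 (mod 137)

50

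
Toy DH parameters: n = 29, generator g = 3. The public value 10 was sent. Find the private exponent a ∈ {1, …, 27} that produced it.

27

Try successive powers of 3 modulo 29:
3^1 ≡ 3
3^2 ≡ 9
3^3 ≡ 27
3^4 ≡ 23
3^5 ≡ 11
3^6 ≡ 4
3^7 ≡ 12
3^8 ≡ 7
3^9 ≡ 21
3^10 ≡ 5
3^11 ≡ 15
3^12 ≡ 16
3^13 ≡ 19
3^14 ≡ 28
3^15 ≡ 26
3^16 ≡ 20
3^17 ≡ 2
3^18 ≡ 6
3^19 ≡ 18
3^20 ≡ 25
3^21 ≡ 17
3^22 ≡ 22
3^23 ≡ 8
3^24 ≡ 24
3^25 ≡ 14
3^26 ≡ 13
3^27 ≡ 10
Found: a = 27.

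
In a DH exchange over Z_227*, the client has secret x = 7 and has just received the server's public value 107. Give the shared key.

Shared key K = 107^7 mod 227.
107^1 ≡ 107 (mod 227)
107^2 = (107^1)^2 ≡ 107^2 = 11449 ≡ 99 (mod 227)
107^4 = (107^2)^2 ≡ 99^2 = 9801 ≡ 40 (mod 227)
107^7 = 107^4 · 107^2 · 107^1 ≡ 40 · 99 · 107 ≡ 138 (mod 227).

138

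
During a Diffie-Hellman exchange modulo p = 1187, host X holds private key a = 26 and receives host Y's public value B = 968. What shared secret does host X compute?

Shared key K = 968^26 mod 1187.
968^1 ≡ 968 (mod 1187)
968^2 = (968^1)^2 ≡ 968^2 = 937024 ≡ 481 (mod 1187)
968^4 = (968^2)^2 ≡ 481^2 = 231361 ≡ 1083 (mod 1187)
968^8 = (968^4)^2 ≡ 1083^2 = 1172889 ≡ 133 (mod 1187)
968^16 = (968^8)^2 ≡ 133^2 = 17689 ≡ 1071 (mod 1187)
968^26 = 968^16 · 968^8 · 968^2 ≡ 1071 · 133 · 481 ≡ 256 (mod 1187).

256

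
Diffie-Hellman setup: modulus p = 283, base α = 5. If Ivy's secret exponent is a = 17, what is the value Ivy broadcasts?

184

Public value = 5^17 mod 283.
5^1 ≡ 5 (mod 283)
5^2 = (5^1)^2 ≡ 5^2 = 25 ≡ 25 (mod 283)
5^4 = (5^2)^2 ≡ 25^2 = 625 ≡ 59 (mod 283)
5^8 = (5^4)^2 ≡ 59^2 = 3481 ≡ 85 (mod 283)
5^16 = (5^8)^2 ≡ 85^2 = 7225 ≡ 150 (mod 283)
5^17 = 5^16 · 5^1 ≡ 150 · 5 ≡ 184 (mod 283).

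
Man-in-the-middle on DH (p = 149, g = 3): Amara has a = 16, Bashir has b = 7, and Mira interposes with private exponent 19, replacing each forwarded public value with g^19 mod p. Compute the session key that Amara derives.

5

Amara receives Mira's public value M = 3^19 mod 149 instead of the honest one.
3^1 ≡ 3 (mod 149)
3^2 = (3^1)^2 ≡ 3^2 = 9 ≡ 9 (mod 149)
3^4 = (3^2)^2 ≡ 9^2 = 81 ≡ 81 (mod 149)
3^8 = (3^4)^2 ≡ 81^2 = 6561 ≡ 5 (mod 149)
3^16 = (3^8)^2 ≡ 5^2 = 25 ≡ 25 (mod 149)
3^19 = 3^16 · 3^2 · 3^1 ≡ 25 · 9 · 3 ≡ 79 (mod 149).
So M = 79. Amara computes K = M^16 mod 149.
79^1 ≡ 79 (mod 149)
79^2 = (79^1)^2 ≡ 79^2 = 6241 ≡ 132 (mod 149)
79^4 = (79^2)^2 ≡ 132^2 = 17424 ≡ 140 (mod 149)
79^8 = (79^4)^2 ≡ 140^2 = 19600 ≡ 81 (mod 149)
79^16 = (79^8)^2 ≡ 81^2 = 6561 ≡ 5 (mod 149)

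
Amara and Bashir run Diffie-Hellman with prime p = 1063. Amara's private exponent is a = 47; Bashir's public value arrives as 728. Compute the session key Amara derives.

176

Shared key K = 728^47 mod 1063.
728^1 ≡ 728 (mod 1063)
728^2 = (728^1)^2 ≡ 728^2 = 529984 ≡ 610 (mod 1063)
728^4 = (728^2)^2 ≡ 610^2 = 372100 ≡ 50 (mod 1063)
728^8 = (728^4)^2 ≡ 50^2 = 2500 ≡ 374 (mod 1063)
728^16 = (728^8)^2 ≡ 374^2 = 139876 ≡ 623 (mod 1063)
728^32 = (728^16)^2 ≡ 623^2 = 388129 ≡ 134 (mod 1063)
728^47 = 728^32 · 728^8 · 728^4 · 728^2 · 728^1 ≡ 134 · 374 · 50 · 610 · 728 ≡ 176 (mod 1063).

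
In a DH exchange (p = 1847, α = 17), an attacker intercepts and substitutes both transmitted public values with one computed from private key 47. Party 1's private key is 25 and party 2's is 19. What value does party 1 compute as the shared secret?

1467

Party 1 receives an attacker's public value M = 17^47 mod 1847 instead of the honest one.
17^1 ≡ 17 (mod 1847)
17^2 = (17^1)^2 ≡ 17^2 = 289 ≡ 289 (mod 1847)
17^4 = (17^2)^2 ≡ 289^2 = 83521 ≡ 406 (mod 1847)
17^8 = (17^4)^2 ≡ 406^2 = 164836 ≡ 453 (mod 1847)
17^16 = (17^8)^2 ≡ 453^2 = 205209 ≡ 192 (mod 1847)
17^32 = (17^16)^2 ≡ 192^2 = 36864 ≡ 1771 (mod 1847)
17^47 = 17^32 · 17^8 · 17^4 · 17^2 · 17^1 ≡ 1771 · 453 · 406 · 289 · 17 ≡ 880 (mod 1847).
So M = 880. Party 1 computes K = M^25 mod 1847.
880^1 ≡ 880 (mod 1847)
880^2 = (880^1)^2 ≡ 880^2 = 774400 ≡ 507 (mod 1847)
880^4 = (880^2)^2 ≡ 507^2 = 257049 ≡ 316 (mod 1847)
880^8 = (880^4)^2 ≡ 316^2 = 99856 ≡ 118 (mod 1847)
880^16 = (880^8)^2 ≡ 118^2 = 13924 ≡ 995 (mod 1847)
880^25 = 880^16 · 880^8 · 880^1 ≡ 995 · 118 · 880 ≡ 1467 (mod 1847).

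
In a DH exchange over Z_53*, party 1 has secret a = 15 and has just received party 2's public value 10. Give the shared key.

47

Shared key K = 10^15 mod 53.
10^1 ≡ 10 (mod 53)
10^2 = (10^1)^2 ≡ 10^2 = 100 ≡ 47 (mod 53)
10^4 = (10^2)^2 ≡ 47^2 = 2209 ≡ 36 (mod 53)
10^8 = (10^4)^2 ≡ 36^2 = 1296 ≡ 24 (mod 53)
10^15 = 10^8 · 10^4 · 10^2 · 10^1 ≡ 24 · 36 · 47 · 10 ≡ 47 (mod 53).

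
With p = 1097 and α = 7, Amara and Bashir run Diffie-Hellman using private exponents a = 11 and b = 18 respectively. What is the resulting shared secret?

Amara sends A = α^a mod p = 7^11 mod 1097.
7^1 ≡ 7 (mod 1097)
7^2 = (7^1)^2 ≡ 7^2 = 49 ≡ 49 (mod 1097)
7^4 = (7^2)^2 ≡ 49^2 = 2401 ≡ 207 (mod 1097)
7^8 = (7^4)^2 ≡ 207^2 = 42849 ≡ 66 (mod 1097)
7^11 = 7^8 · 7^2 · 7^1 ≡ 66 · 49 · 7 ≡ 698 (mod 1097).
So A = 698. Bashir then computes K = A^b mod p = 698^18 mod 1097.
698^1 ≡ 698 (mod 1097)
698^2 = (698^1)^2 ≡ 698^2 = 487204 ≡ 136 (mod 1097)
698^4 = (698^2)^2 ≡ 136^2 = 18496 ≡ 944 (mod 1097)
698^8 = (698^4)^2 ≡ 944^2 = 891136 ≡ 372 (mod 1097)
698^16 = (698^8)^2 ≡ 372^2 = 138384 ≡ 162 (mod 1097)
698^18 = 698^16 · 698^2 ≡ 162 · 136 ≡ 92 (mod 1097).

92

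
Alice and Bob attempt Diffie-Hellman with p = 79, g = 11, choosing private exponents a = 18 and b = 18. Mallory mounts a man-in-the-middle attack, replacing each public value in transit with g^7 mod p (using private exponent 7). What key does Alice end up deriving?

Alice receives Mallory's public value M = 11^7 mod 79 instead of the honest one.
11^1 ≡ 11 (mod 79)
11^2 = (11^1)^2 ≡ 11^2 = 121 ≡ 42 (mod 79)
11^4 = (11^2)^2 ≡ 42^2 = 1764 ≡ 26 (mod 79)
11^7 = 11^4 · 11^2 · 11^1 ≡ 26 · 42 · 11 ≡ 4 (mod 79).
So M = 4. Alice computes K = M^18 mod 79.
4^1 ≡ 4 (mod 79)
4^2 = (4^1)^2 ≡ 4^2 = 16 ≡ 16 (mod 79)
4^4 = (4^2)^2 ≡ 16^2 = 256 ≡ 19 (mod 79)
4^8 = (4^4)^2 ≡ 19^2 = 361 ≡ 45 (mod 79)
4^16 = (4^8)^2 ≡ 45^2 = 2025 ≡ 50 (mod 79)
4^18 = 4^16 · 4^2 ≡ 50 · 16 ≡ 10 (mod 79).

10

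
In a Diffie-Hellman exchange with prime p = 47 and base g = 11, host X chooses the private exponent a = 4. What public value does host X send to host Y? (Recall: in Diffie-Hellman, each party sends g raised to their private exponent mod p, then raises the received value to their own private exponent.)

Public value = 11^4 (mod 47).
11^1 ≡ 11 (mod 47)
11^2 = (11^1)^2 ≡ 11^2 = 121 ≡ 27 (mod 47)
11^4 = (11^2)^2 ≡ 27^2 = 729 ≡ 24 (mod 47)

24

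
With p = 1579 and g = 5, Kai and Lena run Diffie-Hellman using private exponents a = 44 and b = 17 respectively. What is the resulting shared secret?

1241

Kai sends A = g^a mod p = 5^44 mod 1579.
5^1 ≡ 5 (mod 1579)
5^2 = (5^1)^2 ≡ 5^2 = 25 ≡ 25 (mod 1579)
5^4 = (5^2)^2 ≡ 25^2 = 625 ≡ 625 (mod 1579)
5^8 = (5^4)^2 ≡ 625^2 = 390625 ≡ 612 (mod 1579)
5^16 = (5^8)^2 ≡ 612^2 = 374544 ≡ 321 (mod 1579)
5^32 = (5^16)^2 ≡ 321^2 = 103041 ≡ 406 (mod 1579)
5^44 = 5^32 · 5^8 · 5^4 ≡ 406 · 612 · 625 ≡ 350 (mod 1579).
So A = 350. Lena then computes K = A^b mod p = 350^17 mod 1579.
350^1 ≡ 350 (mod 1579)
350^2 = (350^1)^2 ≡ 350^2 = 122500 ≡ 917 (mod 1579)
350^4 = (350^2)^2 ≡ 917^2 = 840889 ≡ 861 (mod 1579)
350^8 = (350^4)^2 ≡ 861^2 = 741321 ≡ 770 (mod 1579)
350^16 = (350^8)^2 ≡ 770^2 = 592900 ≡ 775 (mod 1579)
350^17 = 350^16 · 350^1 ≡ 775 · 350 ≡ 1241 (mod 1579).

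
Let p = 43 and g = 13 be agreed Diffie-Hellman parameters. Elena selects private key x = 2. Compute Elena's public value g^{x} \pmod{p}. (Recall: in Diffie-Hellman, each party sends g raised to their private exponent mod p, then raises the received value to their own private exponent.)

40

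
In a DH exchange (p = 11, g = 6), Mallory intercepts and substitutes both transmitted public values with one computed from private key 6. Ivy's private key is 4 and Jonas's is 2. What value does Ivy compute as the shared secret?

9

Ivy receives Mallory's public value M = 6^6 mod 11 instead of the honest one.
6^1 ≡ 6 (mod 11)
6^2 = (6^1)^2 ≡ 6^2 = 36 ≡ 3 (mod 11)
6^4 = (6^2)^2 ≡ 3^2 = 9 ≡ 9 (mod 11)
6^6 = 6^4 · 6^2 ≡ 9 · 3 ≡ 5 (mod 11).
So M = 5. Ivy computes K = M^4 mod 11.
5^1 ≡ 5 (mod 11)
5^2 = (5^1)^2 ≡ 5^2 = 25 ≡ 3 (mod 11)
5^4 = (5^2)^2 ≡ 3^2 = 9 ≡ 9 (mod 11)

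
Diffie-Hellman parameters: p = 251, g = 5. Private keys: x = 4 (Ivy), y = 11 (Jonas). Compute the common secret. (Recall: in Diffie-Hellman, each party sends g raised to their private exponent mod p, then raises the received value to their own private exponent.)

Jonas sends B = g^y mod p = 5^11 mod 251.
5^1 ≡ 5 (mod 251)
5^2 = (5^1)^2 ≡ 5^2 = 25 ≡ 25 (mod 251)
5^4 = (5^2)^2 ≡ 25^2 = 625 ≡ 123 (mod 251)
5^8 = (5^4)^2 ≡ 123^2 = 15129 ≡ 69 (mod 251)
5^11 = 5^8 · 5^2 · 5^1 ≡ 69 · 25 · 5 ≡ 91 (mod 251).
So B = 91. Ivy then computes K = B^x mod p = 91^4 mod 251.
91^1 ≡ 91 (mod 251)
91^2 = (91^1)^2 ≡ 91^2 = 8281 ≡ 249 (mod 251)
91^4 = (91^2)^2 ≡ 249^2 = 62001 ≡ 4 (mod 251)

4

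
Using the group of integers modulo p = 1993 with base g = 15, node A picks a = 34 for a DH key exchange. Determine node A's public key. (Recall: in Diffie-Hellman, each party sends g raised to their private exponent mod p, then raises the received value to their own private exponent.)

Public value = 15^34 mod 1993.
15^1 ≡ 15 (mod 1993)
15^2 = (15^1)^2 ≡ 15^2 = 225 ≡ 225 (mod 1993)
15^4 = (15^2)^2 ≡ 225^2 = 50625 ≡ 800 (mod 1993)
15^8 = (15^4)^2 ≡ 800^2 = 640000 ≡ 247 (mod 1993)
15^16 = (15^8)^2 ≡ 247^2 = 61009 ≡ 1219 (mod 1993)
15^32 = (15^16)^2 ≡ 1219^2 = 1485961 ≡ 1176 (mod 1993)
15^34 = 15^32 · 15^2 ≡ 1176 · 225 ≡ 1524 (mod 1993).

1524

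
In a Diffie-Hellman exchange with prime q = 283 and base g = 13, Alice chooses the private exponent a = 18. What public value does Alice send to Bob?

111

Public value = 13^18 (mod 283).
13^1 ≡ 13 (mod 283)
13^2 = (13^1)^2 ≡ 13^2 = 169 ≡ 169 (mod 283)
13^4 = (13^2)^2 ≡ 169^2 = 28561 ≡ 261 (mod 283)
13^8 = (13^4)^2 ≡ 261^2 = 68121 ≡ 201 (mod 283)
13^16 = (13^8)^2 ≡ 201^2 = 40401 ≡ 215 (mod 283)
13^18 = 13^16 · 13^2 ≡ 215 · 169 ≡ 111 (mod 283).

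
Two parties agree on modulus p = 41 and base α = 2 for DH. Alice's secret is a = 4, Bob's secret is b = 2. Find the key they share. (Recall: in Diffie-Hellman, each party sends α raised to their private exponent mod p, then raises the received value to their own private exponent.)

10

Bob sends B = α^b mod p = 2^2 mod 41.
2^1 ≡ 2 (mod 41)
2^2 = (2^1)^2 ≡ 2^2 = 4 ≡ 4 (mod 41)
So B = 4. Alice then computes K = B^a mod p = 4^4 mod 41.
4^1 ≡ 4 (mod 41)
4^2 = (4^1)^2 ≡ 4^2 = 16 ≡ 16 (mod 41)
4^4 = (4^2)^2 ≡ 16^2 = 256 ≡ 10 (mod 41)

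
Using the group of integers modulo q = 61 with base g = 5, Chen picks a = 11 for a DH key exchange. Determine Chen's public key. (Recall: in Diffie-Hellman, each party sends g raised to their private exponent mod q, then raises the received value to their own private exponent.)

Public value = 5^11 (mod 61).
5^1 ≡ 5 (mod 61)
5^2 = (5^1)^2 ≡ 5^2 = 25 ≡ 25 (mod 61)
5^4 = (5^2)^2 ≡ 25^2 = 625 ≡ 15 (mod 61)
5^8 = (5^4)^2 ≡ 15^2 = 225 ≡ 42 (mod 61)
5^11 = 5^8 · 5^2 · 5^1 ≡ 42 · 25 · 5 ≡ 4 (mod 61).

4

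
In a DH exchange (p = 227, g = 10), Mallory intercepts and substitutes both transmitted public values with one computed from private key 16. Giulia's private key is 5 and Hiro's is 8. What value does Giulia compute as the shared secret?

121

Giulia receives Mallory's public value M = 10^16 mod 227 instead of the honest one.
10^1 ≡ 10 (mod 227)
10^2 = (10^1)^2 ≡ 10^2 = 100 ≡ 100 (mod 227)
10^4 = (10^2)^2 ≡ 100^2 = 10000 ≡ 12 (mod 227)
10^8 = (10^4)^2 ≡ 12^2 = 144 ≡ 144 (mod 227)
10^16 = (10^8)^2 ≡ 144^2 = 20736 ≡ 79 (mod 227)
So M = 79. Giulia computes K = M^5 mod 227.
79^1 ≡ 79 (mod 227)
79^2 = (79^1)^2 ≡ 79^2 = 6241 ≡ 112 (mod 227)
79^4 = (79^2)^2 ≡ 112^2 = 12544 ≡ 59 (mod 227)
79^5 = 79^4 · 79^1 ≡ 59 · 79 ≡ 121 (mod 227).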